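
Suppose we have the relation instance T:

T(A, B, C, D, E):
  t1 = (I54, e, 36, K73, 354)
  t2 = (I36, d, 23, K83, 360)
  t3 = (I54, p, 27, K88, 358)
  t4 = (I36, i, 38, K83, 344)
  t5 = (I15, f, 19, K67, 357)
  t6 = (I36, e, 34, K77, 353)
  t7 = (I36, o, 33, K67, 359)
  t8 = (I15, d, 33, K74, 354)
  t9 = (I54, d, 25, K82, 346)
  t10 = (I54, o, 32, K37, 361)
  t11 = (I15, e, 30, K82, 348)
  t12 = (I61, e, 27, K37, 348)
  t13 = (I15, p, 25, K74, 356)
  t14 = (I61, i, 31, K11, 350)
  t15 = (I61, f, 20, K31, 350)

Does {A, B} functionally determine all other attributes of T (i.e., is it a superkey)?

Yes

All 15 rows have distinct {A, B} values, so {A, B} → (all attributes) holds and {A, B} is a superkey.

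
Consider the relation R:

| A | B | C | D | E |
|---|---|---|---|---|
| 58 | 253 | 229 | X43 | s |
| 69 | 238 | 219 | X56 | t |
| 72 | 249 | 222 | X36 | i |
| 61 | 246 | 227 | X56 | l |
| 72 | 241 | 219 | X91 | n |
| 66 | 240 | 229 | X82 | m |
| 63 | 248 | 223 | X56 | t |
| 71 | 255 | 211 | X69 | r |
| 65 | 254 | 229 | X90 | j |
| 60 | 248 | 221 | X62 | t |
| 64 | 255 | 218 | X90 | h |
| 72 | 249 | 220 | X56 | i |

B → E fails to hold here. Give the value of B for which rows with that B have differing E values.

255

B=253: 1 row → E = s ✓
B=238: 1 row → E = t ✓
B=249: 2 rows → E = i, i ✓
B=246: 1 row → E = l ✓
B=241: 1 row → E = n ✓
B=240: 1 row → E = m ✓
B=248: 2 rows → E = t, t ✓
B=255: 2 rows → E takes values {r, h} — violation
B=254: 1 row → E = j ✓
The only B value with inconsistent E is B=255.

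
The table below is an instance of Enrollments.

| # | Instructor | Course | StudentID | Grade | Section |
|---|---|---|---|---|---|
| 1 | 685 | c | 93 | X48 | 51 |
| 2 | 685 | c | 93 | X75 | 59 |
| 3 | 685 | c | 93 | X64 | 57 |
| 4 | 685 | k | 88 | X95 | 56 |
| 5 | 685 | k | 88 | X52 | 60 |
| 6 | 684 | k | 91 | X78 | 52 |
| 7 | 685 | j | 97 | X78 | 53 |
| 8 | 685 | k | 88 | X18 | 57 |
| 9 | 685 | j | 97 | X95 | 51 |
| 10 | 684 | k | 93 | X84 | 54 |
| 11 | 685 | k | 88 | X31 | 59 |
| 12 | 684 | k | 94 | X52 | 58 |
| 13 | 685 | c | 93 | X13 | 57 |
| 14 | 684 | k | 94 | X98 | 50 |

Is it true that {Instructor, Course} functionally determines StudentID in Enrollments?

(Instructor=685, Course=c): rows 1, 2, 3, 13 → StudentID = 93, 93, 93, 93 ✓
(Instructor=685, Course=k): rows 4, 5, 8, 11 → StudentID = 88, 88, 88, 88 ✓
(Instructor=684, Course=k): rows 6, 10, 12, 14 → StudentID takes values {91, 93, 94} — violation
(Instructor=685, Course=j): rows 7, 9 → StudentID = 97, 97 ✓
Two rows agree on {Instructor, Course} but differ on StudentID, so {Instructor, Course} → StudentID does not hold.

No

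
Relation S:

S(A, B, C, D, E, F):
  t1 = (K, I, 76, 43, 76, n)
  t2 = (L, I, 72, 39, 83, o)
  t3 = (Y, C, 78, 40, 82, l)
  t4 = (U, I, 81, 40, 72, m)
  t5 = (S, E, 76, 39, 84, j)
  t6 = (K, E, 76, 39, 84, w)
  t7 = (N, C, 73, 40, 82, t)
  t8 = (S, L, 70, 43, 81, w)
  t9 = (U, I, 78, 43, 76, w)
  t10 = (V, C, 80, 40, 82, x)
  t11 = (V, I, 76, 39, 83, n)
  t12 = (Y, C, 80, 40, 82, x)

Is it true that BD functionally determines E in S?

(B=I, D=43): rows 1, 9 → E = 76, 76 ✓
(B=I, D=39): rows 2, 11 → E = 83, 83 ✓
(B=C, D=40): rows 3, 7, 10, 12 → E = 82, 82, 82, 82 ✓
(B=I, D=40): row 4 → E = 72 ✓
(B=E, D=39): rows 5, 6 → E = 84, 84 ✓
(B=L, D=43): row 8 → E = 81 ✓
Every BD value is associated with a single E value, so BD → E holds.

Yes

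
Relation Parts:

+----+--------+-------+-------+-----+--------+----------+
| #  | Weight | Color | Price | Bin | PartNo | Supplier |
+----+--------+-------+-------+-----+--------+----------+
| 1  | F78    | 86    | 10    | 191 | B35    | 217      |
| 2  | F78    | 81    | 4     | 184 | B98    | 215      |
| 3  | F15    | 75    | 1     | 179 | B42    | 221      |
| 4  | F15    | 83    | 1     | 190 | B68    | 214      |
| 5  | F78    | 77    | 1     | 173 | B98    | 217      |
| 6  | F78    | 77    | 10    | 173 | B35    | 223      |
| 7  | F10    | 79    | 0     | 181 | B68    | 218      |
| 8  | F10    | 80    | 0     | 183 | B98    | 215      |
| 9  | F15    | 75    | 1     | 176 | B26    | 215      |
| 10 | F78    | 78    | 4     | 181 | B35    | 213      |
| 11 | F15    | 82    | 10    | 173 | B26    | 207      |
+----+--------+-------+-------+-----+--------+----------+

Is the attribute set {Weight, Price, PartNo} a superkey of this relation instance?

No

Rows 1 and 6 have the same {Weight, Price, PartNo} value (Weight=F78, Price=10, PartNo=B35) but are distinct tuples, so {Weight, Price, PartNo} does not determine every attribute — not a superkey.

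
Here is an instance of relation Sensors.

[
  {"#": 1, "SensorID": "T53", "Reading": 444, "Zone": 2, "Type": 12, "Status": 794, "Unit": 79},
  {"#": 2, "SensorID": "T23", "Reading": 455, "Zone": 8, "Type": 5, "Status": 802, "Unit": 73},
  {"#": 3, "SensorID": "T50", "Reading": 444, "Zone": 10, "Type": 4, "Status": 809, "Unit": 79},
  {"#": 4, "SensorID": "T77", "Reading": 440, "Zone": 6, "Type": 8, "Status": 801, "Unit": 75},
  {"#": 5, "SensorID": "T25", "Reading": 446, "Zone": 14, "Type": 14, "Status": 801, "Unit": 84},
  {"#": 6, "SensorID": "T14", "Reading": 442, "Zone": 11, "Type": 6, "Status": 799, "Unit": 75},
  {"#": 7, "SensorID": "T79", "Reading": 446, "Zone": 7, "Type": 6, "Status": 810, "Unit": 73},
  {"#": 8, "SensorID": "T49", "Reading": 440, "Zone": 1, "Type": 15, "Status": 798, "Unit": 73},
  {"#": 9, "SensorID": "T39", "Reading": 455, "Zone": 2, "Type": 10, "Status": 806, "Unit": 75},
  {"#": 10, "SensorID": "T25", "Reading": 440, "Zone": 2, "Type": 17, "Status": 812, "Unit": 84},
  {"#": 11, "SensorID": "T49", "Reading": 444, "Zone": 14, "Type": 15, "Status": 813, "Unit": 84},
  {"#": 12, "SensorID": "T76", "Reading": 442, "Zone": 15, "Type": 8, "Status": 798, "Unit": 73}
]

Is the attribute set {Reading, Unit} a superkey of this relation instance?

Rows 1 and 3 have the same {Reading, Unit} value (Reading=444, Unit=79) but are distinct tuples, so {Reading, Unit} does not determine every attribute — not a superkey.

No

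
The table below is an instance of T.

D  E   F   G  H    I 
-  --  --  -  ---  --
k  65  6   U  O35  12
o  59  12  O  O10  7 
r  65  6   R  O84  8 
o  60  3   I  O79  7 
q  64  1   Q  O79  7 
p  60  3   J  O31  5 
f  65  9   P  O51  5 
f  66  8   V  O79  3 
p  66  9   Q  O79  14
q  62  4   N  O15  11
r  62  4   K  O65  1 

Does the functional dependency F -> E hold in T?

F=6: 2 rows → E = 65, 65 ✓
F=12: 1 row → E = 59 ✓
F=3: 2 rows → E = 60, 60 ✓
F=1: 1 row → E = 64 ✓
F=9: 2 rows → E takes values {65, 66} — violation
F=8: 1 row → E = 66 ✓
F=4: 2 rows → E = 62, 62 ✓
Two rows agree on F but differ on E, so F -> E does not hold.

No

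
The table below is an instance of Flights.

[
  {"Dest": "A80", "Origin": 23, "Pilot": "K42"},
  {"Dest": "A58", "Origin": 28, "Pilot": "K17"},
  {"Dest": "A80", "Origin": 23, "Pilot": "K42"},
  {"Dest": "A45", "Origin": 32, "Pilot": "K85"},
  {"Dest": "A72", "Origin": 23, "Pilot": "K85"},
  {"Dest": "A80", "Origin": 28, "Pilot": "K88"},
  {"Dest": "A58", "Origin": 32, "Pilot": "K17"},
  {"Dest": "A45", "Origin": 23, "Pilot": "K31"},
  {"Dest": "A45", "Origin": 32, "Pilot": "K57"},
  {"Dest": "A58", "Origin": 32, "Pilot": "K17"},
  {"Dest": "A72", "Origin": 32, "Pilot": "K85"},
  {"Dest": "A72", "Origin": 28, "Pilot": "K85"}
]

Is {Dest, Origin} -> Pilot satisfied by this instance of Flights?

(Dest=A80, Origin=23): 2 rows → Pilot = K42, K42 ✓
(Dest=A58, Origin=28): 1 row → Pilot = K17 ✓
(Dest=A45, Origin=32): 2 rows → Pilot takes values {K85, K57} — violation
(Dest=A72, Origin=23): 1 row → Pilot = K85 ✓
(Dest=A80, Origin=28): 1 row → Pilot = K88 ✓
(Dest=A58, Origin=32): 2 rows → Pilot = K17, K17 ✓
(Dest=A45, Origin=23): 1 row → Pilot = K31 ✓
(Dest=A72, Origin=32): 1 row → Pilot = K85 ✓
(Dest=A72, Origin=28): 1 row → Pilot = K85 ✓
Two rows agree on {Dest, Origin} but differ on Pilot, so {Dest, Origin} -> Pilot does not hold.

No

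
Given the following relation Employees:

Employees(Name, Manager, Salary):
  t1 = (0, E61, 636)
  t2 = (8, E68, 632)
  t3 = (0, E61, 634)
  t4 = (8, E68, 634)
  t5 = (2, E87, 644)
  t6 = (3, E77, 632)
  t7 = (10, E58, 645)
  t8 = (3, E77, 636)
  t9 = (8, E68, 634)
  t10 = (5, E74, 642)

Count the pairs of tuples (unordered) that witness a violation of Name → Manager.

Name=0: all 2 rows agree on Manager — 0 pairs.
Name=8: all 3 rows agree on Manager — 0 pairs.
Name=3: all 2 rows agree on Manager — 0 pairs.

0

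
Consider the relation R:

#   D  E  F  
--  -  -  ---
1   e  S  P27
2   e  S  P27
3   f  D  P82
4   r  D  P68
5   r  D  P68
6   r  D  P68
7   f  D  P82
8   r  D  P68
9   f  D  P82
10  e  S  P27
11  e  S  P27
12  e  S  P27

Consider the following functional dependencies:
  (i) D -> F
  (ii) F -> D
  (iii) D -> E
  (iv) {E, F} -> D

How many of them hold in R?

4

(i) D -> F: every LHS value maps to a single RHS value — holds.
(ii) F -> D: every LHS value maps to a single RHS value — holds.
(iii) D -> E: every LHS value maps to a single RHS value — holds.
(iv) {E, F} -> D: every LHS value maps to a single RHS value — holds.
4 of the 4 dependencies hold.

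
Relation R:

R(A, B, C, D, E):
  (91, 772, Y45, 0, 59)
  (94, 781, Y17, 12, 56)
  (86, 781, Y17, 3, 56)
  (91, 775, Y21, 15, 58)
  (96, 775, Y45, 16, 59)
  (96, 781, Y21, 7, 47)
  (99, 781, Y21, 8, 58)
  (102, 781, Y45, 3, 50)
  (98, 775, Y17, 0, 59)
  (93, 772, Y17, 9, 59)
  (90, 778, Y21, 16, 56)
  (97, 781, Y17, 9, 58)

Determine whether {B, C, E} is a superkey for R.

No

Two distinct rows share (B=781, C=Y17, E=56), so {B, C, E} does not determine every attribute — not a superkey.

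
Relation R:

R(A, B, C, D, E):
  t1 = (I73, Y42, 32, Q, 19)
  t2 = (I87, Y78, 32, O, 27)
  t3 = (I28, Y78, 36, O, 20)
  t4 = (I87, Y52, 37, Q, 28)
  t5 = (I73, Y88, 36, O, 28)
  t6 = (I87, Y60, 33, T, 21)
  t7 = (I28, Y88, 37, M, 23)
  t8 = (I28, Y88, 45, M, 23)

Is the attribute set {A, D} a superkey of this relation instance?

Rows 7 and 8 have the same {A, D} value (A=I28, D=M) but are distinct tuples, so {A, D} does not determine every attribute — not a superkey.

No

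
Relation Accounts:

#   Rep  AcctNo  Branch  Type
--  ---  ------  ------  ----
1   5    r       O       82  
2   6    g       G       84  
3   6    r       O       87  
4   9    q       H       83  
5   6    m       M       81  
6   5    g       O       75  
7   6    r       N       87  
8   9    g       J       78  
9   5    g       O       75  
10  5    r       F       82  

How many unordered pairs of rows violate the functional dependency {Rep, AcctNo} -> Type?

(Rep=5, AcctNo=r): all 2 rows agree on Type — 0 pairs.
(Rep=6, AcctNo=r): all 2 rows agree on Type — 0 pairs.
(Rep=5, AcctNo=g): all 2 rows agree on Type — 0 pairs.

0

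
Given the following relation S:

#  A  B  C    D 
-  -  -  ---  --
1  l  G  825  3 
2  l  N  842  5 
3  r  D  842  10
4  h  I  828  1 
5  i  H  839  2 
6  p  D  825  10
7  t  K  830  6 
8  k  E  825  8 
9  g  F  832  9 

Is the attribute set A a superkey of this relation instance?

No

Rows 1 and 2 have the same A value A=l but are distinct tuples, so A does not determine every attribute — not a superkey.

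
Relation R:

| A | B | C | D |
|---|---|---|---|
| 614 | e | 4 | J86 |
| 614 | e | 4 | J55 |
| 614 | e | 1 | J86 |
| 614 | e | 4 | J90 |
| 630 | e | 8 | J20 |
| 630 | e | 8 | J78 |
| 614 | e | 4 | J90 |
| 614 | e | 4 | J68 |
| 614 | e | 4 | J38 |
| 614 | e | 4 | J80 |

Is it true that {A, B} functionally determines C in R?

(A=614, B=e): 8 rows → C takes values {4, 1} — violation
(A=630, B=e): 2 rows → C = 8, 8 ✓
Two rows agree on {A, B} but differ on C, so {A, B} -> C does not hold.

No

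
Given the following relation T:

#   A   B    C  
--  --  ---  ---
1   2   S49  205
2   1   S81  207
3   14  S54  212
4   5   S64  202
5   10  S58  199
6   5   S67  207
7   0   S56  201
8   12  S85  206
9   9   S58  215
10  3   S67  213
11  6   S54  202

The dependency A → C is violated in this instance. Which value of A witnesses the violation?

5

A=2: row 1 → C = 205 ✓
A=1: row 2 → C = 207 ✓
A=14: row 3 → C = 212 ✓
A=5: rows 4, 6 → C takes values {202, 207} — violation
A=10: row 5 → C = 199 ✓
A=0: row 7 → C = 201 ✓
A=12: row 8 → C = 206 ✓
A=9: row 9 → C = 215 ✓
A=3: row 10 → C = 213 ✓
A=6: row 11 → C = 202 ✓
The only A value with inconsistent C is A=5.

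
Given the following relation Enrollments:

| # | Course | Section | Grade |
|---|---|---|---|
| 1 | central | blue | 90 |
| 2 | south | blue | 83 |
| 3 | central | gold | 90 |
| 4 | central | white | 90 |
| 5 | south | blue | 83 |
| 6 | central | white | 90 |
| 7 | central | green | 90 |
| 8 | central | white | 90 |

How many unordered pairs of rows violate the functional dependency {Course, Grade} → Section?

(Course=central, Grade=90): violating pairs (1,3), (1,4), (1,6), (1,7), (1,8), (3,4), (3,6), (3,7), (3,8), (4,7), (6,7), (7,8) — 12 pairs.
(Course=south, Grade=83): all 2 rows agree on Section — 0 pairs.

12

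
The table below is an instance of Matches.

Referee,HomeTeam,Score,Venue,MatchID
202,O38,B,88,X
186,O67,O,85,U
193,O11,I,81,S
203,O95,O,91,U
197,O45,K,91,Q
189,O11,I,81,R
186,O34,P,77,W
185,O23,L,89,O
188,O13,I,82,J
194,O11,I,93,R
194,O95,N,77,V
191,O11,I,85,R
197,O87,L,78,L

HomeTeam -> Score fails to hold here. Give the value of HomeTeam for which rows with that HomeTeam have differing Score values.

O95

HomeTeam=O38: 1 row → Score = B ✓
HomeTeam=O67: 1 row → Score = O ✓
HomeTeam=O11: 4 rows → Score = I, I, I, I ✓
HomeTeam=O95: 2 rows → Score takes values {O, N} — violation
HomeTeam=O45: 1 row → Score = K ✓
HomeTeam=O34: 1 row → Score = P ✓
HomeTeam=O23: 1 row → Score = L ✓
HomeTeam=O13: 1 row → Score = I ✓
HomeTeam=O87: 1 row → Score = L ✓
The only HomeTeam value with inconsistent Score is HomeTeam=O95.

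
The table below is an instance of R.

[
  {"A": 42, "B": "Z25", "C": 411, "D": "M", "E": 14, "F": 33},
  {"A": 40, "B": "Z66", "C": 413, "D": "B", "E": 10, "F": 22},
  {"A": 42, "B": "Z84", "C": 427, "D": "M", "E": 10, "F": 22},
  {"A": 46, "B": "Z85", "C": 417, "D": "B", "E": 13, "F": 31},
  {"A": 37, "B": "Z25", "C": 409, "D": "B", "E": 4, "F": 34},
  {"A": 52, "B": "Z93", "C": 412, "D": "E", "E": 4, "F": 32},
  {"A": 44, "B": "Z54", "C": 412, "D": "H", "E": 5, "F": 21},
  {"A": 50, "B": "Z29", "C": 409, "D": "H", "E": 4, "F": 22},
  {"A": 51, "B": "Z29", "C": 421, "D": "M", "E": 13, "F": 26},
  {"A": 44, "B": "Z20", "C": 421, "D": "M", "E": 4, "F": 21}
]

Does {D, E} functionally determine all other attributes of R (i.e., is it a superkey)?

All 10 rows have distinct {D, E} values, so {D, E} → (all attributes) holds and {D, E} is a superkey.

Yes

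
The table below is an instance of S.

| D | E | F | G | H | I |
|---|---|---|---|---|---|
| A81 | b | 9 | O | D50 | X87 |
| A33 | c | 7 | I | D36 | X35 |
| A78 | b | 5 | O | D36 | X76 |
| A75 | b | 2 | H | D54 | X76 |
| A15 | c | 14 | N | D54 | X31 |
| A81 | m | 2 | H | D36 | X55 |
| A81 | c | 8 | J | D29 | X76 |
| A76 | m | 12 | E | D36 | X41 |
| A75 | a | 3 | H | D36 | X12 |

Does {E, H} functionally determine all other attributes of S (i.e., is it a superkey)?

No

Two distinct rows share (E=m, H=D36), so {E, H} does not determine every attribute — not a superkey.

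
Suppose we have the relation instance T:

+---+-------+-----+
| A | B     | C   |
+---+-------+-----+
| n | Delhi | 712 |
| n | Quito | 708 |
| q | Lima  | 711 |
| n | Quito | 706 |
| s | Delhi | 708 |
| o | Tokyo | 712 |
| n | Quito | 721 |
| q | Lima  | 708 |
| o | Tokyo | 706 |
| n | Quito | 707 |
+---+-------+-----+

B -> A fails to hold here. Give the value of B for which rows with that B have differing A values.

Delhi

B=Delhi: 2 rows → A takes values {n, s} — violation
B=Quito: 4 rows → A = n, n, n, n ✓
B=Lima: 2 rows → A = q, q ✓
B=Tokyo: 2 rows → A = o, o ✓
The only B value with inconsistent A is B=Delhi.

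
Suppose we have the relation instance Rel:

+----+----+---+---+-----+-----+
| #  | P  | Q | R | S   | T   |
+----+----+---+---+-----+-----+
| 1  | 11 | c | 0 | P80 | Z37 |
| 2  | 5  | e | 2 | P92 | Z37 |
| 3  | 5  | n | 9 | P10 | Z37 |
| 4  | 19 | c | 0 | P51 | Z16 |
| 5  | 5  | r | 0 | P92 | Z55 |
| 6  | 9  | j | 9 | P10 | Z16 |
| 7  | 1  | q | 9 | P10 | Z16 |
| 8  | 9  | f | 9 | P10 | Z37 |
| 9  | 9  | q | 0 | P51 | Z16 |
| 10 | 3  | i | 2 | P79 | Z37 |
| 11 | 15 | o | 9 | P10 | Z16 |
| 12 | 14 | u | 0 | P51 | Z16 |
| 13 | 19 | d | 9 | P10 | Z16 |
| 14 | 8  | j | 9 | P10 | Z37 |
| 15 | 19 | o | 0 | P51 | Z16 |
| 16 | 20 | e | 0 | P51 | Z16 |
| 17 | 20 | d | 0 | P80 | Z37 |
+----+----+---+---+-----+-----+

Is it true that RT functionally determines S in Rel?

No

(R=0, T=Z37): rows 1, 17 → S = P80, P80 ✓
(R=2, T=Z37): rows 2, 10 → S takes values {P92, P79} — violation
(R=9, T=Z37): rows 3, 8, 14 → S = P10, P10, P10 ✓
(R=0, T=Z16): rows 4, 9, 12, 15, 16 → S = P51, P51, P51, P51, P51 ✓
(R=0, T=Z55): row 5 → S = P92 ✓
(R=9, T=Z16): rows 6, 7, 11, 13 → S = P10, P10, P10, P10 ✓
Two rows agree on RT but differ on S, so RT -> S does not hold.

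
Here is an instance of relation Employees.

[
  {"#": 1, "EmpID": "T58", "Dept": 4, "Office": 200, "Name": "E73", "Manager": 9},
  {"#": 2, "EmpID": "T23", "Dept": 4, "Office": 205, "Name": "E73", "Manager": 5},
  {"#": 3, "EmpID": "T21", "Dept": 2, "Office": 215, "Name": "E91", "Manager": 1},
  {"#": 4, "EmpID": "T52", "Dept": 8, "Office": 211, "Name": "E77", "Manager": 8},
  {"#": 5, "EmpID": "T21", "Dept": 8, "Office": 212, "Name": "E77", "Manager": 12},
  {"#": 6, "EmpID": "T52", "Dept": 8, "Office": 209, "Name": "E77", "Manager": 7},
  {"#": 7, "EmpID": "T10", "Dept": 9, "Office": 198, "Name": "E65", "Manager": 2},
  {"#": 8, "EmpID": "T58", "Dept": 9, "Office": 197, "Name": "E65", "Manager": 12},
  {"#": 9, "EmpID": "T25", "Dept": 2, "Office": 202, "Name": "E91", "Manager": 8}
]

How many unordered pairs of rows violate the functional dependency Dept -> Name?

0

Dept=4: all 2 rows agree on Name — 0 pairs.
Dept=2: all 2 rows agree on Name — 0 pairs.
Dept=8: all 3 rows agree on Name — 0 pairs.
Dept=9: all 2 rows agree on Name — 0 pairs.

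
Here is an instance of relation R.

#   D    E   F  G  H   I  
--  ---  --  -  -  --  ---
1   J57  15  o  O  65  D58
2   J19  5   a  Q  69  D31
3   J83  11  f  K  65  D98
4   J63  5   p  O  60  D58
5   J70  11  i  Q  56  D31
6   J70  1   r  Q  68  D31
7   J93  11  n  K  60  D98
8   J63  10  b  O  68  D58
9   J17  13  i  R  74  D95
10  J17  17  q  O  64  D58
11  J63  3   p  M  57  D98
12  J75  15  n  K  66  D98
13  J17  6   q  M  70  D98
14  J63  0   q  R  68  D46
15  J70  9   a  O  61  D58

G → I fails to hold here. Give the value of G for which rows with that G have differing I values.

R

G=O: rows 1, 4, 8, 10, 15 → I = D58, D58, D58, D58, D58 ✓
G=Q: rows 2, 5, 6 → I = D31, D31, D31 ✓
G=K: rows 3, 7, 12 → I = D98, D98, D98 ✓
G=R: rows 9, 14 → I takes values {D95, D46} — violation
G=M: rows 11, 13 → I = D98, D98 ✓
The only G value with inconsistent I is G=R.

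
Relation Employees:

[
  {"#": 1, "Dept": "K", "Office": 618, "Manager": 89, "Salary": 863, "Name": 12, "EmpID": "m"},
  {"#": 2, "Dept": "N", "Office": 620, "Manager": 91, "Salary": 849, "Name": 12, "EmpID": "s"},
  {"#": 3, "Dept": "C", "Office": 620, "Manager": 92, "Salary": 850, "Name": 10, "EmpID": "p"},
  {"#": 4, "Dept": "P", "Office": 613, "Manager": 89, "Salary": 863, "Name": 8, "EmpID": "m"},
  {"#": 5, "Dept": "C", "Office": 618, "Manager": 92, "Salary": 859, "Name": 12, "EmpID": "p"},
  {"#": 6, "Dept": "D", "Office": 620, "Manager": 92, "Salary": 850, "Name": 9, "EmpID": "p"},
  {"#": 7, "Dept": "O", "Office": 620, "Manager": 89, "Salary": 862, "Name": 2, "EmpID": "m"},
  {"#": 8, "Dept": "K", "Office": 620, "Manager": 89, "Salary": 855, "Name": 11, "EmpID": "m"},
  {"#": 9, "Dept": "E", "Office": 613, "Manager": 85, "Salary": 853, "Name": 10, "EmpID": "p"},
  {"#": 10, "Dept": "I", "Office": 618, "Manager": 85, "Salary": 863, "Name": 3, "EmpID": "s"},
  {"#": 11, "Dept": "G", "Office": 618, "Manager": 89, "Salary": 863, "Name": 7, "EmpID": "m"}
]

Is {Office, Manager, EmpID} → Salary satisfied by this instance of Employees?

No

(Office=618, Manager=89, EmpID=m): rows 1, 11 → Salary = 863, 863 ✓
(Office=620, Manager=91, EmpID=s): row 2 → Salary = 849 ✓
(Office=620, Manager=92, EmpID=p): rows 3, 6 → Salary = 850, 850 ✓
(Office=613, Manager=89, EmpID=m): row 4 → Salary = 863 ✓
(Office=618, Manager=92, EmpID=p): row 5 → Salary = 859 ✓
(Office=620, Manager=89, EmpID=m): rows 7, 8 → Salary takes values {862, 855} — violation
(Office=613, Manager=85, EmpID=p): row 9 → Salary = 853 ✓
(Office=618, Manager=85, EmpID=s): row 10 → Salary = 863 ✓
Two rows agree on {Office, Manager, EmpID} but differ on Salary, so {Office, Manager, EmpID} → Salary does not hold.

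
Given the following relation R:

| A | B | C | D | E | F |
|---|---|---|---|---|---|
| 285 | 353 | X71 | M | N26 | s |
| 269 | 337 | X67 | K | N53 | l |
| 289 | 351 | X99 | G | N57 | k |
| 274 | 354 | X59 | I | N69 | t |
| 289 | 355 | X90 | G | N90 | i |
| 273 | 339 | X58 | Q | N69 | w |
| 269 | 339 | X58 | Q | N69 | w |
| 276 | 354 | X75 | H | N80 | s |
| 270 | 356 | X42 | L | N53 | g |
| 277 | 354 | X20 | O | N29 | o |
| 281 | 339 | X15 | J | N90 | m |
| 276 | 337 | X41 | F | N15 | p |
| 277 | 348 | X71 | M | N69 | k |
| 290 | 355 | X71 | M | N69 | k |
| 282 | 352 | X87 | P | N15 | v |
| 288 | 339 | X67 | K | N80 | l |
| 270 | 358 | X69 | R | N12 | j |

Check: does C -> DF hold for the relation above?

C=X71: 3 rows → {D,F} takes values {(M, s), (M, k)} — violation
C=X67: 2 rows → {D,F} = (K, l), (K, l) ✓
C=X99: 1 row → {D,F} = (G, k) ✓
C=X59: 1 row → {D,F} = (I, t) ✓
C=X90: 1 row → {D,F} = (G, i) ✓
C=X58: 2 rows → {D,F} = (Q, w), (Q, w) ✓
C=X75: 1 row → {D,F} = (H, s) ✓
C=X42: 1 row → {D,F} = (L, g) ✓
C=X20: 1 row → {D,F} = (O, o) ✓
C=X15: 1 row → {D,F} = (J, m) ✓
C=X41: 1 row → {D,F} = (F, p) ✓
C=X87: 1 row → {D,F} = (P, v) ✓
C=X69: 1 row → {D,F} = (R, j) ✓
Two rows agree on C but differ on DF, so C -> DF does not hold.

No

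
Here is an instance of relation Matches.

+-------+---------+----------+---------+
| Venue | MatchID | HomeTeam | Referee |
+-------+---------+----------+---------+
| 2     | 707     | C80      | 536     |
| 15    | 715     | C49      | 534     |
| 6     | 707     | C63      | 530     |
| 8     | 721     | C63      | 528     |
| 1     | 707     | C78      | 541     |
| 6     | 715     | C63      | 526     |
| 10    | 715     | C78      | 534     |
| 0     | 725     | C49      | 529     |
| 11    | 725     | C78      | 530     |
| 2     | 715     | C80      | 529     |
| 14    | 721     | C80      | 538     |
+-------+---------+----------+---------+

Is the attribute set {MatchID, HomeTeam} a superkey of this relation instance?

Yes

All 11 rows have distinct {MatchID, HomeTeam} values, so {MatchID, HomeTeam} → (all attributes) holds and {MatchID, HomeTeam} is a superkey.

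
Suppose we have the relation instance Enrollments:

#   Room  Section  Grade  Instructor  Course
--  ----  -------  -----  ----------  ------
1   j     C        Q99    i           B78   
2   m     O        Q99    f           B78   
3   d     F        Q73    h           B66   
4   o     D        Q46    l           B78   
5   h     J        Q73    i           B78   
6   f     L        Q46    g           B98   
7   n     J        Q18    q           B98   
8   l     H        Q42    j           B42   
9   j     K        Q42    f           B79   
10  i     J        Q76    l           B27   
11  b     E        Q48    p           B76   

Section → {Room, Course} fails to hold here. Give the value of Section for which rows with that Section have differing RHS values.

Section=C: row 1 → {Room,Course} = (j, B78) ✓
Section=O: row 2 → {Room,Course} = (m, B78) ✓
Section=F: row 3 → {Room,Course} = (d, B66) ✓
Section=D: row 4 → {Room,Course} = (o, B78) ✓
Section=J: rows 5, 7, 10 → {Room,Course} takes values {(h, B78), (n, B98), (i, B27)} — violation
Section=L: row 6 → {Room,Course} = (f, B98) ✓
Section=H: row 8 → {Room,Course} = (l, B42) ✓
Section=K: row 9 → {Room,Course} = (j, B79) ✓
Section=E: row 11 → {Room,Course} = (b, B76) ✓
The only Section value with inconsistent RHS is Section=J.

J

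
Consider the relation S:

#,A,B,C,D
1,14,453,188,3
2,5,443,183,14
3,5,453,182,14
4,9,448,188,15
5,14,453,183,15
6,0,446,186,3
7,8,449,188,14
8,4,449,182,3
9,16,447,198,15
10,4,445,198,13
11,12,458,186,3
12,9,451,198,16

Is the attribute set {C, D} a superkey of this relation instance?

Rows 6 and 11 have the same {C, D} value (C=186, D=3) but are distinct tuples, so {C, D} does not determine every attribute — not a superkey.

No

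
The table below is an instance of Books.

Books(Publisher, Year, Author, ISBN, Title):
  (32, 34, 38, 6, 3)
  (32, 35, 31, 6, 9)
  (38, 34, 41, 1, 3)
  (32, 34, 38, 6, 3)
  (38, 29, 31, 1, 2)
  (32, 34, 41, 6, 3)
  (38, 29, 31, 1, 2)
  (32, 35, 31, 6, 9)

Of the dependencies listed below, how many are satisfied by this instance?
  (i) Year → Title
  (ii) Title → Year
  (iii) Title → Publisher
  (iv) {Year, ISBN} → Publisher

(i) Year → Title: every LHS value maps to a single RHS value — holds.
(ii) Title → Year: every LHS value maps to a single RHS value — holds.
(iii) Title → Publisher: Title=3: 4 rows → Publisher takes values {32, 38} — violation — fails.
(iv) {Year, ISBN} → Publisher: every LHS value maps to a single RHS value — holds.
3 of the 4 dependencies hold.

3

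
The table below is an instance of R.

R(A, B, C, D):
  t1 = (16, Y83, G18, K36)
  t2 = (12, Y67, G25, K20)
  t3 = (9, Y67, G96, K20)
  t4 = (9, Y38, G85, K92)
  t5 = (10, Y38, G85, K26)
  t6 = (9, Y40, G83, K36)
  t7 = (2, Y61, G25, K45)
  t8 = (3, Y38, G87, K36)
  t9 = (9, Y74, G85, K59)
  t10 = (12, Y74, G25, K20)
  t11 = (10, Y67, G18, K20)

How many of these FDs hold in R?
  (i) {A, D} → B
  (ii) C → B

0

(i) {A, D} → B: (A=12, D=K20): rows 2, 10 → B takes values {Y67, Y74} — violation — fails.
(ii) C → B: C=G18: rows 1, 11 → B takes values {Y83, Y67} — violation; C=G25: rows 2, 7, 10 → B takes values {Y67, Y61, Y74} — violation; C=G85: rows 4, 5, 9 → B takes values {Y38, Y74} — violation — fails.
None of the 2 dependencies hold.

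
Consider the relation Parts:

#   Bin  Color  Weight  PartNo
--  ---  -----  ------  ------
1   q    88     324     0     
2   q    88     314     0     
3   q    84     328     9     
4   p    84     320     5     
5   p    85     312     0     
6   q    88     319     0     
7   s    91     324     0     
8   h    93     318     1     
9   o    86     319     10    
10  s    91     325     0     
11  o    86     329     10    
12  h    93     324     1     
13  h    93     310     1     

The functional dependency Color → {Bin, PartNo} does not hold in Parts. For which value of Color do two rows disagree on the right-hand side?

84

Color=88: rows 1, 2, 6 → {Bin,PartNo} = (q, 0), (q, 0), (q, 0) ✓
Color=84: rows 3, 4 → {Bin,PartNo} takes values {(q, 9), (p, 5)} — violation
Color=85: row 5 → {Bin,PartNo} = (p, 0) ✓
Color=91: rows 7, 10 → {Bin,PartNo} = (s, 0), (s, 0) ✓
Color=93: rows 8, 12, 13 → {Bin,PartNo} = (h, 1), (h, 1), (h, 1) ✓
Color=86: rows 9, 11 → {Bin,PartNo} = (o, 10), (o, 10) ✓
The only Color value with inconsistent RHS is Color=84.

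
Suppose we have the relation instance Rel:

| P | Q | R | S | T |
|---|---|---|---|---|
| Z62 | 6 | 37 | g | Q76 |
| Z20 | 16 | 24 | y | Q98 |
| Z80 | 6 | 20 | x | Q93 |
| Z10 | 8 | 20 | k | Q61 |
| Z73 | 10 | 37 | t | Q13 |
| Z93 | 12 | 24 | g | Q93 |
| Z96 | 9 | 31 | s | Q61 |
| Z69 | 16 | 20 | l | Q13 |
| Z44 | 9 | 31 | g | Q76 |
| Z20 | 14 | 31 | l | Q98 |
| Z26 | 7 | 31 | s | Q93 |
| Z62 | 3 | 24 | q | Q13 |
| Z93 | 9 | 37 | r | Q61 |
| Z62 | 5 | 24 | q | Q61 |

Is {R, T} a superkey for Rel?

Yes

All 14 rows have distinct {R, T} values, so {R, T} → (all attributes) holds and {R, T} is a superkey.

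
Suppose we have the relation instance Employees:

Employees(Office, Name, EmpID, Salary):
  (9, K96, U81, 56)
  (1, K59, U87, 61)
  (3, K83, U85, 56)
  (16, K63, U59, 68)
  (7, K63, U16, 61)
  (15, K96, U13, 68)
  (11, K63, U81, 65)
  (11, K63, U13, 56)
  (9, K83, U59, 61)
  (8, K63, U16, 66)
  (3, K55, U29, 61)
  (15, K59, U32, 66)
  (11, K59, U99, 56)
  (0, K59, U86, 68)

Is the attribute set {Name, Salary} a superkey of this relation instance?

Yes

All 14 rows have distinct {Name, Salary} values, so {Name, Salary} → (all attributes) holds and {Name, Salary} is a superkey.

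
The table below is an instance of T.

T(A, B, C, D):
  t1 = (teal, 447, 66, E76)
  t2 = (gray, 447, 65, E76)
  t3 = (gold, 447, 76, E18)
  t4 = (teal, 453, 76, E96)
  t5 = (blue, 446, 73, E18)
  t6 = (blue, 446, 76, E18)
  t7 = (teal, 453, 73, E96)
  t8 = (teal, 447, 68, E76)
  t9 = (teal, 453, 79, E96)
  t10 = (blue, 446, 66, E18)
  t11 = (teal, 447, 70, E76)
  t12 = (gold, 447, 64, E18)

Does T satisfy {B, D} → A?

No

(B=447, D=E76): rows 1, 2, 8, 11 → A takes values {teal, gray} — violation
(B=447, D=E18): rows 3, 12 → A = gold, gold ✓
(B=453, D=E96): rows 4, 7, 9 → A = teal, teal, teal ✓
(B=446, D=E18): rows 5, 6, 10 → A = blue, blue, blue ✓
Two rows agree on {B, D} but differ on A, so {B, D} → A does not hold.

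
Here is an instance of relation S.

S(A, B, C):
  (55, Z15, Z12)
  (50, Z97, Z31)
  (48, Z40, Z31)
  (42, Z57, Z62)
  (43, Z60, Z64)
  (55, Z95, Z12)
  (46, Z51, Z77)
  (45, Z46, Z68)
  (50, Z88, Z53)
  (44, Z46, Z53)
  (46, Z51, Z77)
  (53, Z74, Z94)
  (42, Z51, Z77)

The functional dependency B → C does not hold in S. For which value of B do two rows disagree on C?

Z46

B=Z15: 1 row → C = Z12 ✓
B=Z97: 1 row → C = Z31 ✓
B=Z40: 1 row → C = Z31 ✓
B=Z57: 1 row → C = Z62 ✓
B=Z60: 1 row → C = Z64 ✓
B=Z95: 1 row → C = Z12 ✓
B=Z51: 3 rows → C = Z77, Z77, Z77 ✓
B=Z46: 2 rows → C takes values {Z68, Z53} — violation
B=Z88: 1 row → C = Z53 ✓
B=Z74: 1 row → C = Z94 ✓
The only B value with inconsistent C is B=Z46.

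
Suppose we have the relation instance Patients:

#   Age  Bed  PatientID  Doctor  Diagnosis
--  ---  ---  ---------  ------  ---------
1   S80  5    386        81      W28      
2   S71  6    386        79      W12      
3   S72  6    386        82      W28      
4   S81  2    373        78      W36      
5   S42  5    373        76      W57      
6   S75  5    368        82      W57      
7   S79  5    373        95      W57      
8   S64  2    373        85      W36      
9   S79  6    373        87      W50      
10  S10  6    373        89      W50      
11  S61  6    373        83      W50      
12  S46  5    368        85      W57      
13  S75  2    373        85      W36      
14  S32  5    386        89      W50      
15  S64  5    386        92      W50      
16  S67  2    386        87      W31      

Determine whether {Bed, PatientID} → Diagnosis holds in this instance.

(Bed=5, PatientID=386): rows 1, 14, 15 → Diagnosis takes values {W28, W50} — violation
(Bed=6, PatientID=386): rows 2, 3 → Diagnosis takes values {W12, W28} — violation
(Bed=2, PatientID=373): rows 4, 8, 13 → Diagnosis = W36, W36, W36 ✓
(Bed=5, PatientID=373): rows 5, 7 → Diagnosis = W57, W57 ✓
(Bed=5, PatientID=368): rows 6, 12 → Diagnosis = W57, W57 ✓
(Bed=6, PatientID=373): rows 9, 10, 11 → Diagnosis = W50, W50, W50 ✓
(Bed=2, PatientID=386): row 16 → Diagnosis = W31 ✓
Two rows agree on {Bed, PatientID} but differ on Diagnosis, so {Bed, PatientID} → Diagnosis does not hold.

No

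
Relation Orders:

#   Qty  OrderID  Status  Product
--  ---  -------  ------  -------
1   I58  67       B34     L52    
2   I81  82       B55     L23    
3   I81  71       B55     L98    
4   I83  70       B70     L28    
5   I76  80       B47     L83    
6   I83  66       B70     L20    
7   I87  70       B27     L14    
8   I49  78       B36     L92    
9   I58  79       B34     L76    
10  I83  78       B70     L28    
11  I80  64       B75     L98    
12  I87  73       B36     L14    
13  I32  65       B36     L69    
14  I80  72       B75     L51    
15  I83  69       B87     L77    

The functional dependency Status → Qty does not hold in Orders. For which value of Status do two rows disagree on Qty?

B36

Status=B34: rows 1, 9 → Qty = I58, I58 ✓
Status=B55: rows 2, 3 → Qty = I81, I81 ✓
Status=B70: rows 4, 6, 10 → Qty = I83, I83, I83 ✓
Status=B47: row 5 → Qty = I76 ✓
Status=B27: row 7 → Qty = I87 ✓
Status=B36: rows 8, 12, 13 → Qty takes values {I49, I87, I32} — violation
Status=B75: rows 11, 14 → Qty = I80, I80 ✓
Status=B87: row 15 → Qty = I83 ✓
The only Status value with inconsistent Qty is Status=B36.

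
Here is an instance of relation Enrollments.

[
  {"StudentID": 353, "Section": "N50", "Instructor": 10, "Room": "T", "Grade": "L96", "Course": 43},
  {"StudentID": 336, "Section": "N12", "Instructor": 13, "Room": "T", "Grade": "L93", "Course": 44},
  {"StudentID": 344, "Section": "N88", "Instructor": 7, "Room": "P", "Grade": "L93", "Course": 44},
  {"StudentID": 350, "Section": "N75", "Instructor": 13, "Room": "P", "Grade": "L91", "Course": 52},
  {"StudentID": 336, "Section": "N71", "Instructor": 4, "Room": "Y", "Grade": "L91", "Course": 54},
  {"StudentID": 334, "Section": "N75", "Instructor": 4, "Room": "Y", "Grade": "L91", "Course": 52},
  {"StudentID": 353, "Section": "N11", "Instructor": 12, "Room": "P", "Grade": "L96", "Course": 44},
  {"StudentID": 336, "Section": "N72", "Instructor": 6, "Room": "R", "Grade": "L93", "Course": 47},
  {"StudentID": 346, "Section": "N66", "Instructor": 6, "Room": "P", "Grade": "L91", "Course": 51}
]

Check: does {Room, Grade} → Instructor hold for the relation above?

(Room=T, Grade=L96): 1 row → Instructor = 10 ✓
(Room=T, Grade=L93): 1 row → Instructor = 13 ✓
(Room=P, Grade=L93): 1 row → Instructor = 7 ✓
(Room=P, Grade=L91): 2 rows → Instructor takes values {13, 6} — violation
(Room=Y, Grade=L91): 2 rows → Instructor = 4, 4 ✓
(Room=P, Grade=L96): 1 row → Instructor = 12 ✓
(Room=R, Grade=L93): 1 row → Instructor = 6 ✓
Two rows agree on {Room, Grade} but differ on Instructor, so {Room, Grade} → Instructor does not hold.

No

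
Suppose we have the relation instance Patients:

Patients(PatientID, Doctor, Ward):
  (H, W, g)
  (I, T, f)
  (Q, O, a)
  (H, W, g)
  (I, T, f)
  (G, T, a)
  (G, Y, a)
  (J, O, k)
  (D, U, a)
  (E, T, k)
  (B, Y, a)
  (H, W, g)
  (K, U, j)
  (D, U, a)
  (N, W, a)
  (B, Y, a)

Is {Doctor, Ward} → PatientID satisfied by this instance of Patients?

(Doctor=W, Ward=g): 3 rows → PatientID = H, H, H ✓
(Doctor=T, Ward=f): 2 rows → PatientID = I, I ✓
(Doctor=O, Ward=a): 1 row → PatientID = Q ✓
(Doctor=T, Ward=a): 1 row → PatientID = G ✓
(Doctor=Y, Ward=a): 3 rows → PatientID takes values {G, B} — violation
(Doctor=O, Ward=k): 1 row → PatientID = J ✓
(Doctor=U, Ward=a): 2 rows → PatientID = D, D ✓
(Doctor=T, Ward=k): 1 row → PatientID = E ✓
(Doctor=U, Ward=j): 1 row → PatientID = K ✓
(Doctor=W, Ward=a): 1 row → PatientID = N ✓
Two rows agree on {Doctor, Ward} but differ on PatientID, so {Doctor, Ward} → PatientID does not hold.

No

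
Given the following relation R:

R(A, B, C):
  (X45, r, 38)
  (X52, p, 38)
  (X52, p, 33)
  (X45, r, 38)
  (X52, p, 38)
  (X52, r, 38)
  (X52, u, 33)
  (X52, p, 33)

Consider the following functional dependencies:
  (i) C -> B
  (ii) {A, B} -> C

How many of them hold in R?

0

(i) C -> B: C=38: 5 rows → B takes values {r, p} — violation; C=33: 3 rows → B takes values {p, u} — violation — fails.
(ii) {A, B} -> C: (A=X52, B=p): 4 rows → C takes values {38, 33} — violation — fails.
None of the 2 dependencies hold.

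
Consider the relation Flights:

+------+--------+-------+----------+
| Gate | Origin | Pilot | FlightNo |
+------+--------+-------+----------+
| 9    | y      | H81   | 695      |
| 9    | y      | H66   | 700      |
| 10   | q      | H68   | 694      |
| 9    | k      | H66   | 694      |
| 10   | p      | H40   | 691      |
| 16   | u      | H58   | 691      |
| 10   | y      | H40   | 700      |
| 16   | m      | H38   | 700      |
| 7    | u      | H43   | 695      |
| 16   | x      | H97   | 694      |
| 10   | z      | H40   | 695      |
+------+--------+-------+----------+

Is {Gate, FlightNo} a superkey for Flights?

Yes

All 11 rows have distinct {Gate, FlightNo} values, so {Gate, FlightNo} → (all attributes) holds and {Gate, FlightNo} is a superkey.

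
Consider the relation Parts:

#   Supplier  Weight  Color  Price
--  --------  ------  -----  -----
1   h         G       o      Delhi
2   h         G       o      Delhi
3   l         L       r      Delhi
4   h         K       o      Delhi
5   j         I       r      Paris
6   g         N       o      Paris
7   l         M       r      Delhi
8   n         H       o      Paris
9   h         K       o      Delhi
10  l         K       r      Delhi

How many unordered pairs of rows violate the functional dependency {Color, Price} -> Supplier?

1

(Color=o, Price=Delhi): all 4 rows agree on Supplier — 0 pairs.
(Color=r, Price=Delhi): all 3 rows agree on Supplier — 0 pairs.
(Color=o, Price=Paris): violating pairs (6,8) — 1 pair.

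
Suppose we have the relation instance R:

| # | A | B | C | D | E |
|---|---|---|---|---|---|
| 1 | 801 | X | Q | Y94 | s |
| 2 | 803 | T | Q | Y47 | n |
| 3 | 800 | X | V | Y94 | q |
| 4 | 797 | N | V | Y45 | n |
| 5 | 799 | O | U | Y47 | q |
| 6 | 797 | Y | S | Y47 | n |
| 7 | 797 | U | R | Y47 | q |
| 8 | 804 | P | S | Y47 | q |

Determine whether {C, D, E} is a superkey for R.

Yes

All 8 rows have distinct {C, D, E} values, so {C, D, E} → (all attributes) holds and {C, D, E} is a superkey.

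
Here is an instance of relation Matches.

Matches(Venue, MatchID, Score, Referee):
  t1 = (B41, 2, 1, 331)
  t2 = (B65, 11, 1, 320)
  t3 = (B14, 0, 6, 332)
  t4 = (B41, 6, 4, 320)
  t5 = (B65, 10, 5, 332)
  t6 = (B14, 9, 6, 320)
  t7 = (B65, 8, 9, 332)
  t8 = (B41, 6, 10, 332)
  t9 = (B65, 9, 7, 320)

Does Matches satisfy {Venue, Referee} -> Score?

No

(Venue=B41, Referee=331): row 1 → Score = 1 ✓
(Venue=B65, Referee=320): rows 2, 9 → Score takes values {1, 7} — violation
(Venue=B14, Referee=332): row 3 → Score = 6 ✓
(Venue=B41, Referee=320): row 4 → Score = 4 ✓
(Venue=B65, Referee=332): rows 5, 7 → Score takes values {5, 9} — violation
(Venue=B14, Referee=320): row 6 → Score = 6 ✓
(Venue=B41, Referee=332): row 8 → Score = 10 ✓
Two rows agree on {Venue, Referee} but differ on Score, so {Venue, Referee} -> Score does not hold.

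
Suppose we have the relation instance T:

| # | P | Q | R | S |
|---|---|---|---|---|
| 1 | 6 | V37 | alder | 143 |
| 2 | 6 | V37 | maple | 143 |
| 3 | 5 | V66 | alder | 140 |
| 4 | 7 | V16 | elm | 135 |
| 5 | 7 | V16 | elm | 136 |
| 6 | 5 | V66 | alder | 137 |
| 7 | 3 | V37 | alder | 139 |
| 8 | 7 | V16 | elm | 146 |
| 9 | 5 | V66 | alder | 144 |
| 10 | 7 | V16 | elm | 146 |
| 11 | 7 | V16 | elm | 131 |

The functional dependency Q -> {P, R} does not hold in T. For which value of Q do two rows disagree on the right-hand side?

V37

Q=V37: rows 1, 2, 7 → {P,R} takes values {(6, alder), (6, maple), (3, alder)} — violation
Q=V66: rows 3, 6, 9 → {P,R} = (5, alder), (5, alder), (5, alder) ✓
Q=V16: rows 4, 5, 8, 10, 11 → {P,R} = (7, elm), (7, elm), (7, elm), (7, elm), (7, elm) ✓
The only Q value with inconsistent RHS is Q=V37.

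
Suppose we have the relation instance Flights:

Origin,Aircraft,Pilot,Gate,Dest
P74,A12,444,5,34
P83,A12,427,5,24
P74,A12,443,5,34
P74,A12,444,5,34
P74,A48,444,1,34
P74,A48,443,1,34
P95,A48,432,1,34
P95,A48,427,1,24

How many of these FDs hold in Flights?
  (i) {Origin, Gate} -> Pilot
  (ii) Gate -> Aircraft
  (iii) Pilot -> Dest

(i) {Origin, Gate} -> Pilot: (Origin=P74, Gate=5): 3 rows → Pilot takes values {444, 443} — violation; (Origin=P74, Gate=1): 2 rows → Pilot takes values {444, 443} — violation; (Origin=P95, Gate=1): 2 rows → Pilot takes values {432, 427} — violation — fails.
(ii) Gate -> Aircraft: every LHS value maps to a single RHS value — holds.
(iii) Pilot -> Dest: every LHS value maps to a single RHS value — holds.
2 of the 3 dependencies hold.

2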